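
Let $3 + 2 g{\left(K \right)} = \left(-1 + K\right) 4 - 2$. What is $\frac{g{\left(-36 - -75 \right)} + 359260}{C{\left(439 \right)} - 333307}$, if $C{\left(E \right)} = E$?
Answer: $- \frac{718667}{665736} \approx -1.0795$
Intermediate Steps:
$g{\left(K \right)} = - \frac{9}{2} + 2 K$ ($g{\left(K \right)} = - \frac{3}{2} + \frac{\left(-1 + K\right) 4 - 2}{2} = - \frac{3}{2} + \frac{\left(-4 + 4 K\right) - 2}{2} = - \frac{3}{2} + \frac{-6 + 4 K}{2} = - \frac{3}{2} + \left(-3 + 2 K\right) = - \frac{9}{2} + 2 K$)
$\frac{g{\left(-36 - -75 \right)} + 359260}{C{\left(439 \right)} - 333307} = \frac{\left(- \frac{9}{2} + 2 \left(-36 - -75\right)\right) + 359260}{439 - 333307} = \frac{\left(- \frac{9}{2} + 2 \left(-36 + 75\right)\right) + 359260}{-332868} = \left(\left(- \frac{9}{2} + 2 \cdot 39\right) + 359260\right) \left(- \frac{1}{332868}\right) = \left(\left(- \frac{9}{2} + 78\right) + 359260\right) \left(- \frac{1}{332868}\right) = \left(\frac{147}{2} + 359260\right) \left(- \frac{1}{332868}\right) = \frac{718667}{2} \left(- \frac{1}{332868}\right) = - \frac{718667}{665736}$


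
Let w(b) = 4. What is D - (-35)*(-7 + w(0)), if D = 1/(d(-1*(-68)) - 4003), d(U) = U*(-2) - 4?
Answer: -435016/4143 ≈ -105.00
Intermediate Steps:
d(U) = -4 - 2*U (d(U) = -2*U - 4 = -4 - 2*U)
D = -1/4143 (D = 1/((-4 - (-2)*(-68)) - 4003) = 1/((-4 - 2*68) - 4003) = 1/((-4 - 136) - 4003) = 1/(-140 - 4003) = 1/(-4143) = -1/4143 ≈ -0.00024137)
D - (-35)*(-7 + w(0)) = -1/4143 - (-35)*(-7 + 4) = -1/4143 - (-35)*(-3) = -1/4143 - 1*105 = -1/4143 - 105 = -435016/4143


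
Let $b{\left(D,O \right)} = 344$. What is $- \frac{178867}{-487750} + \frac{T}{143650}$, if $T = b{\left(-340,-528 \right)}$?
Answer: $\frac{517240611}{1401305750} \approx 0.36911$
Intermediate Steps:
$T = 344$
$- \frac{178867}{-487750} + \frac{T}{143650} = - \frac{178867}{-487750} + \frac{344}{143650} = \left(-178867\right) \left(- \frac{1}{487750}\right) + 344 \cdot \frac{1}{143650} = \frac{178867}{487750} + \frac{172}{71825} = \frac{517240611}{1401305750}$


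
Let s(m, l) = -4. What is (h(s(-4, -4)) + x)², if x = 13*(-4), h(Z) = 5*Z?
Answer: 5184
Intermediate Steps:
x = -52
(h(s(-4, -4)) + x)² = (5*(-4) - 52)² = (-20 - 52)² = (-72)² = 5184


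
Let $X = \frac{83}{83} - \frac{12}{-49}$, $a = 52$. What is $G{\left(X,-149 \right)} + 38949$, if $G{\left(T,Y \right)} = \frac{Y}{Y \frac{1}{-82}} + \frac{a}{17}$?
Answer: $\frac{660791}{17} \approx 38870.0$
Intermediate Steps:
$X = \frac{61}{49}$ ($X = 83 \cdot \frac{1}{83} - - \frac{12}{49} = 1 + \frac{12}{49} = \frac{61}{49} \approx 1.2449$)
$G{\left(T,Y \right)} = - \frac{1342}{17}$ ($G{\left(T,Y \right)} = \frac{Y}{Y \frac{1}{-82}} + \frac{52}{17} = \frac{Y}{Y \left(- \frac{1}{82}\right)} + 52 \cdot \frac{1}{17} = \frac{Y}{\left(- \frac{1}{82}\right) Y} + \frac{52}{17} = Y \left(- \frac{82}{Y}\right) + \frac{52}{17} = -82 + \frac{52}{17} = - \frac{1342}{17}$)
$G{\left(X,-149 \right)} + 38949 = - \frac{1342}{17} + 38949 = \frac{660791}{17}$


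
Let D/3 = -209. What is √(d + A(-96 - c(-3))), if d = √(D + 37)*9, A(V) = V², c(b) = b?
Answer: 3*√(961 + I*√590) ≈ 93.007 + 1.1752*I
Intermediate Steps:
D = -627 (D = 3*(-209) = -627)
d = 9*I*√590 (d = √(-627 + 37)*9 = √(-590)*9 = (I*√590)*9 = 9*I*√590 ≈ 218.61*I)
√(d + A(-96 - c(-3))) = √(9*I*√590 + (-96 - 1*(-3))²) = √(9*I*√590 + (-96 + 3)²) = √(9*I*√590 + (-93)²) = √(9*I*√590 + 8649) = √(8649 + 9*I*√590)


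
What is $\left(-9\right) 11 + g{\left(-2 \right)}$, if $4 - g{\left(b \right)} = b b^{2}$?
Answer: $-87$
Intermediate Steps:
$g{\left(b \right)} = 4 - b^{3}$ ($g{\left(b \right)} = 4 - b b^{2} = 4 - b^{3}$)
$\left(-9\right) 11 + g{\left(-2 \right)} = \left(-9\right) 11 + \left(4 - \left(-2\right)^{3}\right) = -99 + \left(4 - -8\right) = -99 + \left(4 + 8\right) = -99 + 12 = -87$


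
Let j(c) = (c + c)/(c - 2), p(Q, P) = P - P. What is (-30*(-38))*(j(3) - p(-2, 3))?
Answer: 6840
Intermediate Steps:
p(Q, P) = 0
j(c) = 2*c/(-2 + c) (j(c) = (2*c)/(-2 + c) = 2*c/(-2 + c))
(-30*(-38))*(j(3) - p(-2, 3)) = (-30*(-38))*(2*3/(-2 + 3) - 1*0) = 1140*(2*3/1 + 0) = 1140*(2*3*1 + 0) = 1140*(6 + 0) = 1140*6 = 6840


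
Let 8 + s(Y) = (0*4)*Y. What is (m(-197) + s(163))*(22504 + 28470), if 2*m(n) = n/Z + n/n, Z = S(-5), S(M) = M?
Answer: 3109414/5 ≈ 6.2188e+5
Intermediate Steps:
Z = -5
s(Y) = -8 (s(Y) = -8 + (0*4)*Y = -8 + 0*Y = -8 + 0 = -8)
m(n) = ½ - n/10 (m(n) = (n/(-5) + n/n)/2 = (n*(-⅕) + 1)/2 = (-n/5 + 1)/2 = (1 - n/5)/2 = ½ - n/10)
(m(-197) + s(163))*(22504 + 28470) = ((½ - ⅒*(-197)) - 8)*(22504 + 28470) = ((½ + 197/10) - 8)*50974 = (101/5 - 8)*50974 = (61/5)*50974 = 3109414/5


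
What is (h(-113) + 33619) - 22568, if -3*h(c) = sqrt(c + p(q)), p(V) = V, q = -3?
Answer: 11051 - 2*I*sqrt(29)/3 ≈ 11051.0 - 3.5901*I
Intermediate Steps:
h(c) = -sqrt(-3 + c)/3 (h(c) = -sqrt(c - 3)/3 = -sqrt(-3 + c)/3)
(h(-113) + 33619) - 22568 = (-sqrt(-3 - 113)/3 + 33619) - 22568 = (-2*I*sqrt(29)/3 + 33619) - 22568 = (33619 - 2*I*sqrt(29)/3) - 22568 = 11051 - 2*I*sqrt(29)/3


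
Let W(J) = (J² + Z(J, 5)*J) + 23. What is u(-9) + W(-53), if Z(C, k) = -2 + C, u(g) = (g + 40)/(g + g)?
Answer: 103415/18 ≈ 5745.3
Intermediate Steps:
u(g) = (40 + g)/(2*g) (u(g) = (40 + g)/((2*g)) = (40 + g)*(1/(2*g)) = (40 + g)/(2*g))
W(J) = 23 + J² + J*(-2 + J) (W(J) = (J² + (-2 + J)*J) + 23 = (J² + J*(-2 + J)) + 23 = 23 + J² + J*(-2 + J))
u(-9) + W(-53) = (½)*(40 - 9)/(-9) + (23 + (-53)² - 53*(-2 - 53)) = (½)*(-⅑)*31 + (23 + 2809 - 53*(-55)) = -31/18 + (23 + 2809 + 2915) = -31/18 + 5747 = 103415/18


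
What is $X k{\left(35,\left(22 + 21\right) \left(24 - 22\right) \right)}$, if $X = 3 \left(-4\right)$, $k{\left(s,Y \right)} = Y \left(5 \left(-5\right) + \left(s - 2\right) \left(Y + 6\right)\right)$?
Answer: $-3107352$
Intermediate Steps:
$k{\left(s,Y \right)} = Y \left(-25 + \left(-2 + s\right) \left(6 + Y\right)\right)$
$X = -12$
$X k{\left(35,\left(22 + 21\right) \left(24 - 22\right) \right)} = - 12 \left(22 + 21\right) \left(24 - 22\right) \left(-37 - 2 \left(22 + 21\right) \left(24 - 22\right) + 6 \cdot 35 + \left(22 + 21\right) \left(24 - 22\right) 35\right) = - 12 \cdot 43 \cdot 2 \left(-37 - 2 \cdot 43 \cdot 2 + 210 + 43 \cdot 2 \cdot 35\right) = - 12 \cdot 86 \left(-37 - 172 + 210 + 86 \cdot 35\right) = - 12 \cdot 86 \left(-37 - 172 + 210 + 3010\right) = - 12 \cdot 86 \cdot 3011 = \left(-12\right) 258946 = -3107352$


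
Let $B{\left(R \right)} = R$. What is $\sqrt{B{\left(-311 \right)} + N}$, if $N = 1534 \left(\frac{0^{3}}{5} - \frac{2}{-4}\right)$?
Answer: $2 \sqrt{114} \approx 21.354$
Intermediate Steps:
$N = 767$ ($N = 1534 \left(0 \cdot \frac{1}{5} - - \frac{1}{2}\right) = 1534 \left(0 + \frac{1}{2}\right) = 1534 \cdot \frac{1}{2} = 767$)
$\sqrt{B{\left(-311 \right)} + N} = \sqrt{-311 + 767} = \sqrt{456} = 2 \sqrt{114}$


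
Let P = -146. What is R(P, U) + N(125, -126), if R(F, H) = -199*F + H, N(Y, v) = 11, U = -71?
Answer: 28994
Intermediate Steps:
R(F, H) = H - 199*F
R(P, U) + N(125, -126) = (-71 - 199*(-146)) + 11 = (-71 + 29054) + 11 = 28983 + 11 = 28994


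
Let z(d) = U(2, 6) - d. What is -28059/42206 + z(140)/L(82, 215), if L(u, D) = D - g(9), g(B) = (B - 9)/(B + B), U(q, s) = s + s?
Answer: -243299/193070 ≈ -1.2602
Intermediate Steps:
U(q, s) = 2*s
g(B) = (-9 + B)/(2*B) (g(B) = (-9 + B)/((2*B)) = (-9 + B)*(1/(2*B)) = (-9 + B)/(2*B))
L(u, D) = D (L(u, D) = D - (-9 + 9)/(2*9) = D - 0/(2*9) = D - 1*0 = D + 0 = D)
z(d) = 12 - d (z(d) = 2*6 - d = 12 - d)
-28059/42206 + z(140)/L(82, 215) = -28059/42206 + (12 - 1*140)/215 = -28059*1/42206 + (12 - 140)*(1/215) = -597/898 - 128*1/215 = -597/898 - 128/215 = -243299/193070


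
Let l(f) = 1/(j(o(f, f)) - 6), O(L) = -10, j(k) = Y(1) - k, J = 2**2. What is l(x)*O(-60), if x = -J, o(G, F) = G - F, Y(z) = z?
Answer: 2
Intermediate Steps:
J = 4
j(k) = 1 - k
x = -4 (x = -1*4 = -4)
l(f) = -1/5 (l(f) = 1/((1 - (f - f)) - 6) = 1/((1 - 1*0) - 6) = 1/((1 + 0) - 6) = 1/(1 - 6) = 1/(-5) = -1/5)
l(x)*O(-60) = -1/5*(-10) = 2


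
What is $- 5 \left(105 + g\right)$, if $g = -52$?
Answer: $-265$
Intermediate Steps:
$- 5 \left(105 + g\right) = - 5 \left(105 - 52\right) = \left(-5\right) 53 = -265$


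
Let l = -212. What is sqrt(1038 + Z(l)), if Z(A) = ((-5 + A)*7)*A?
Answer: sqrt(323066) ≈ 568.39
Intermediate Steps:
Z(A) = A*(-35 + 7*A) (Z(A) = (-35 + 7*A)*A = A*(-35 + 7*A))
sqrt(1038 + Z(l)) = sqrt(1038 + 7*(-212)*(-5 - 212)) = sqrt(1038 + 7*(-212)*(-217)) = sqrt(1038 + 322028) = sqrt(323066)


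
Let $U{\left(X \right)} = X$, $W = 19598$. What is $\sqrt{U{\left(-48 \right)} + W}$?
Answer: $5 \sqrt{782} \approx 139.82$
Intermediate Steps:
$\sqrt{U{\left(-48 \right)} + W} = \sqrt{-48 + 19598} = \sqrt{19550} = 5 \sqrt{782}$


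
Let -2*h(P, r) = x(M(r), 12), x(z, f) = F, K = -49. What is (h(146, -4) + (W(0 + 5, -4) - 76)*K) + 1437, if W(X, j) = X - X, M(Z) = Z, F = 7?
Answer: 10315/2 ≈ 5157.5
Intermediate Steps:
W(X, j) = 0
x(z, f) = 7
h(P, r) = -7/2 (h(P, r) = -1/2*7 = -7/2)
(h(146, -4) + (W(0 + 5, -4) - 76)*K) + 1437 = (-7/2 + (0 - 76)*(-49)) + 1437 = (-7/2 - 76*(-49)) + 1437 = (-7/2 + 3724) + 1437 = 7441/2 + 1437 = 10315/2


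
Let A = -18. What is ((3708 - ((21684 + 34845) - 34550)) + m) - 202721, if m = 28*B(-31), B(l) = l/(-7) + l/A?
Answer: -1987378/9 ≈ -2.2082e+5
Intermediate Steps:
B(l) = -25*l/126 (B(l) = l/(-7) + l/(-18) = l*(-⅐) + l*(-1/18) = -l/7 - l/18 = -25*l/126)
m = 1550/9 (m = 28*(-25/126*(-31)) = 28*(775/126) = 1550/9 ≈ 172.22)
((3708 - ((21684 + 34845) - 34550)) + m) - 202721 = ((3708 - ((21684 + 34845) - 34550)) + 1550/9) - 202721 = ((3708 - (56529 - 34550)) + 1550/9) - 202721 = ((3708 - 1*21979) + 1550/9) - 202721 = ((3708 - 21979) + 1550/9) - 202721 = (-18271 + 1550/9) - 202721 = -162889/9 - 202721 = -1987378/9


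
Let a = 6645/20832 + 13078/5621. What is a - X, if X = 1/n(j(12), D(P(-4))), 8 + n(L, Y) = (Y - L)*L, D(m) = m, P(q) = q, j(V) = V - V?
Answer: 15449025/5576032 ≈ 2.7706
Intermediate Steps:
j(V) = 0
n(L, Y) = -8 + L*(Y - L) (n(L, Y) = -8 + (Y - L)*L = -8 + L*(Y - L))
X = -⅛ (X = 1/(-8 - 1*0² + 0*(-4)) = 1/(-8 - 1*0 + 0) = 1/(-8 + 0 + 0) = 1/(-8) = -⅛ ≈ -0.12500)
a = 14752021/5576032 (a = 6645*(1/20832) + 13078*(1/5621) = 2215/6944 + 13078/5621 = 14752021/5576032 ≈ 2.6456)
a - X = 14752021/5576032 - 1*(-⅛) = 14752021/5576032 + ⅛ = 15449025/5576032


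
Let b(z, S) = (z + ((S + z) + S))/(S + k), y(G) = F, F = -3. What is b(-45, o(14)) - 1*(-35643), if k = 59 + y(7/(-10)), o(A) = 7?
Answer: 2245433/63 ≈ 35642.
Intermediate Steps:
y(G) = -3
k = 56 (k = 59 - 3 = 56)
b(z, S) = (2*S + 2*z)/(56 + S) (b(z, S) = (z + ((S + z) + S))/(S + 56) = (z + (z + 2*S))/(56 + S) = (2*S + 2*z)/(56 + S))
b(-45, o(14)) - 1*(-35643) = 2*(7 - 45)/(56 + 7) - 1*(-35643) = 2*(-38)/63 + 35643 = 2*(1/63)*(-38) + 35643 = -76/63 + 35643 = 2245433/63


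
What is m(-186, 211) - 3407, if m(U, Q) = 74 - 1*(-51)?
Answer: -3282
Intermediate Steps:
m(U, Q) = 125 (m(U, Q) = 74 + 51 = 125)
m(-186, 211) - 3407 = 125 - 3407 = -3282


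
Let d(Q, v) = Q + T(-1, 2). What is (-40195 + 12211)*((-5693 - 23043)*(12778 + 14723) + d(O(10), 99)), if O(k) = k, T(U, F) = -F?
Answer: 22114880084352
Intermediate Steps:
d(Q, v) = -2 + Q (d(Q, v) = Q - 1*2 = Q - 2 = -2 + Q)
(-40195 + 12211)*((-5693 - 23043)*(12778 + 14723) + d(O(10), 99)) = (-40195 + 12211)*((-5693 - 23043)*(12778 + 14723) + (-2 + 10)) = -27984*(-28736*27501 + 8) = -27984*(-790268736 + 8) = -27984*(-790268728) = 22114880084352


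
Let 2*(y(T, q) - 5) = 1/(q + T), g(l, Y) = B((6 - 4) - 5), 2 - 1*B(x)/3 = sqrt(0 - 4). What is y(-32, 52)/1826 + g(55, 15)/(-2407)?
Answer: 549/2118160 + 6*I/2407 ≈ 0.00025919 + 0.0024927*I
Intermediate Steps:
B(x) = 6 - 6*I (B(x) = 6 - 3*sqrt(0 - 4) = 6 - 6*I)
g(l, Y) = 6 - 6*I
y(T, q) = 5 + 1/(2*(T + q)) (y(T, q) = 5 + 1/(2*(q + T)) = 5 + 1/(2*(T + q)))
y(-32, 52)/1826 + g(55, 15)/(-2407) = ((1/2 + 5*(-32) + 5*52)/(-32 + 52))/1826 + (6 - 6*I)/(-2407) = ((1/2 - 160 + 260)/20)*(1/1826) + (6 - 6*I)*(-1/2407) = ((1/20)*(201/2))*(1/1826) + (-6/2407 + 6*I/2407) = (201/40)*(1/1826) + (-6/2407 + 6*I/2407) = 201/73040 + (-6/2407 + 6*I/2407) = 549/2118160 + 6*I/2407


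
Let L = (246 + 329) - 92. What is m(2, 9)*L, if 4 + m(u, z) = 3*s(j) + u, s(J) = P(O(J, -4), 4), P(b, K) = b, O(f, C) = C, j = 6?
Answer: -6762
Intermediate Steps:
s(J) = -4
m(u, z) = -16 + u (m(u, z) = -4 + (3*(-4) + u) = -4 + (-12 + u) = -16 + u)
L = 483 (L = 575 - 92 = 483)
m(2, 9)*L = (-16 + 2)*483 = -14*483 = -6762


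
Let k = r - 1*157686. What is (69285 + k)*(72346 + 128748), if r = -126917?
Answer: -43299157892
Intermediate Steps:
k = -284603 (k = -126917 - 1*157686 = -126917 - 157686 = -284603)
(69285 + k)*(72346 + 128748) = (69285 - 284603)*(72346 + 128748) = -215318*201094 = -43299157892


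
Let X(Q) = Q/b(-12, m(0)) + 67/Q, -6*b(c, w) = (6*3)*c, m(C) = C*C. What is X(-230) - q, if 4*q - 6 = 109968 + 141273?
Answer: -260068301/4140 ≈ -62818.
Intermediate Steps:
m(C) = C²
q = 251247/4 (q = 3/2 + (109968 + 141273)/4 = 3/2 + (¼)*251241 = 3/2 + 251241/4 = 251247/4 ≈ 62812.)
b(c, w) = -3*c (b(c, w) = -6*3*c/6 = -3*c)
X(Q) = 67/Q + Q/36 (X(Q) = Q/((-3*(-12))) + 67/Q = Q/36 + 67/Q = 67/Q + Q/36)
X(-230) - q = (67/(-230) + (1/36)*(-230)) - 1*251247/4 = (67*(-1/230) - 115/18) - 251247/4 = (-67/230 - 115/18) - 251247/4 = -6914/1035 - 251247/4 = -260068301/4140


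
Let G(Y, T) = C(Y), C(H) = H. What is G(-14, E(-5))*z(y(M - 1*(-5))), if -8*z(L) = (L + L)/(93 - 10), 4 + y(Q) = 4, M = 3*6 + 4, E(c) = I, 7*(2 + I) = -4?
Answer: 0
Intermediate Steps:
I = -18/7 (I = -2 + (⅐)*(-4) = -2 - 4/7 = -18/7 ≈ -2.5714)
E(c) = -18/7
M = 22 (M = 18 + 4 = 22)
G(Y, T) = Y
y(Q) = 0 (y(Q) = -4 + 4 = 0)
z(L) = -L/332 (z(L) = -(L + L)/(8*(93 - 10)) = -2*L/(8*83) = -L/332)
G(-14, E(-5))*z(y(M - 1*(-5))) = -(-7)*0/166 = -14*0 = 0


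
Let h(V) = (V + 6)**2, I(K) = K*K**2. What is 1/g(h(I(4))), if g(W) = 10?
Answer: 1/10 ≈ 0.10000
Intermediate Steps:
I(K) = K**3
h(V) = (6 + V)**2
1/g(h(I(4))) = 1/10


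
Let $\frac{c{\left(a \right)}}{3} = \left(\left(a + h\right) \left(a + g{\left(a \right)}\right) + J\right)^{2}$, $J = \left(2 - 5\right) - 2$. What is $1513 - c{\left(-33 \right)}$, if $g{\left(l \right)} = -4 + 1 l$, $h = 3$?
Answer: $-13165562$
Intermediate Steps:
$g{\left(l \right)} = -4 + l$
$J = -5$ ($J = -3 - 2 = -5$)
$c{\left(a \right)} = 3 \left(-5 + \left(-4 + 2 a\right) \left(3 + a\right)\right)^{2}$ ($c{\left(a \right)} = 3 \left(\left(a + 3\right) \left(a + \left(-4 + a\right)\right) - 5\right)^{2} = 3 \left(\left(3 + a\right) \left(-4 + 2 a\right) - 5\right)^{2} = 3 \left(\left(-4 + 2 a\right) \left(3 + a\right) - 5\right)^{2} = 3 \left(-5 + \left(-4 + 2 a\right) \left(3 + a\right)\right)^{2}$)
$1513 - c{\left(-33 \right)} = 1513 - 3 \left(-17 + 2 \left(-33\right) + 2 \left(-33\right)^{2}\right)^{2} = 1513 - 3 \left(-17 - 66 + 2 \cdot 1089\right)^{2} = 1513 - 3 \left(-17 - 66 + 2178\right)^{2} = 1513 - 3 \cdot 2095^{2} = 1513 - 3 \cdot 4389025 = 1513 - 13167075 = -13165562$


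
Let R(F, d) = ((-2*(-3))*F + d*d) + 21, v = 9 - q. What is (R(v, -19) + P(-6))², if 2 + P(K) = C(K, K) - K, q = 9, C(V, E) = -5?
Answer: 145161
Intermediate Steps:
v = 0 (v = 9 - 1*9 = 9 - 9 = 0)
P(K) = -7 - K (P(K) = -2 + (-5 - K) = -7 - K)
R(F, d) = 21 + d² + 6*F (R(F, d) = (6*F + d²) + 21 = (d² + 6*F) + 21 = 21 + d² + 6*F)
(R(v, -19) + P(-6))² = ((21 + (-19)² + 6*0) + (-7 - 1*(-6)))² = ((21 + 361 + 0) + (-7 + 6))² = (382 - 1)² = 381² = 145161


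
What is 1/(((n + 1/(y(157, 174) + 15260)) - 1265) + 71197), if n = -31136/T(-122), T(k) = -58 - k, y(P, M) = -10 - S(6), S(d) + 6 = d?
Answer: 7625/529521938 ≈ 1.4400e-5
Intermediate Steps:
S(d) = -6 + d
y(P, M) = -10 (y(P, M) = -10 - (-6 + 6) = -10 - 1*0 = -10 + 0 = -10)
n = -973/2 (n = -31136/(-58 - 1*(-122)) = -31136/(-58 + 122) = -31136/64 = -31136*1/64 = -973/2 ≈ -486.50)
1/(((n + 1/(y(157, 174) + 15260)) - 1265) + 71197) = 1/(((-973/2 + 1/(-10 + 15260)) - 1265) + 71197) = 1/(((-973/2 + 1/15250) - 1265) + 71197) = 1/((-3709562/7625 - 1265) + 71197) = 1/(-13355187/7625 + 71197) = 1/(529521938/7625) = 7625/529521938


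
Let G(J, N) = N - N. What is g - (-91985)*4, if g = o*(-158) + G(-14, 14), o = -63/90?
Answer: 1840253/5 ≈ 3.6805e+5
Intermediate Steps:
G(J, N) = 0
o = -7/10 (o = -63*1/90 = -7/10 ≈ -0.70000)
g = 553/5 (g = -7/10*(-158) + 0 = 553/5 + 0 = 553/5 ≈ 110.60)
g - (-91985)*4 = 553/5 - (-91985)*4 = 553/5 - 1*(-367940) = 553/5 + 367940 = 1840253/5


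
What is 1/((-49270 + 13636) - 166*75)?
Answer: -1/48084 ≈ -2.0797e-5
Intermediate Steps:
1/((-49270 + 13636) - 166*75) = 1/(-35634 - 12450) = 1/(-48084) = -1/48084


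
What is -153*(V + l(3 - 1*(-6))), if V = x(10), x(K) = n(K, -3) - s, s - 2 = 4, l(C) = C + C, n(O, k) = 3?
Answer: -2295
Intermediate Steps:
l(C) = 2*C
s = 6 (s = 2 + 4 = 6)
x(K) = -3 (x(K) = 3 - 1*6 = 3 - 6 = -3)
V = -3
-153*(V + l(3 - 1*(-6))) = -153*(-3 + 2*(3 - 1*(-6))) = -153*(-3 + 2*(3 + 6)) = -153*(-3 + 2*9) = -153*(-3 + 18) = -153*15 = -2295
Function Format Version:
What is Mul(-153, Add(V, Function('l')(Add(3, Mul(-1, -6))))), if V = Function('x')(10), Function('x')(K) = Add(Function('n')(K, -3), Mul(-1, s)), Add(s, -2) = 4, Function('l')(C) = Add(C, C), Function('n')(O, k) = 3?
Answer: -2295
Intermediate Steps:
Function('l')(C) = Mul(2, C)
s = 6 (s = Add(2, 4) = 6)
Function('x')(K) = -3 (Function('x')(K) = Add(3, Mul(-1, 6)) = Add(3, -6) = -3)
V = -3
Mul(-153, Add(V, Function('l')(Add(3, Mul(-1, -6))))) = Mul(-153, Add(-3, Mul(2, Add(3, Mul(-1, -6))))) = Mul(-153, Add(-3, Mul(2, Add(3, 6)))) = Mul(-153, Add(-3, Mul(2, 9))) = Mul(-153, Add(-3, 18)) = Mul(-153, 15) = -2295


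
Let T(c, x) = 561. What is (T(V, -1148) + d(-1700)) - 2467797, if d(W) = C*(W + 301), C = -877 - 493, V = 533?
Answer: -550606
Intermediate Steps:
C = -1370
d(W) = -412370 - 1370*W (d(W) = -1370*(W + 301) = -1370*(301 + W) = -412370 - 1370*W)
(T(V, -1148) + d(-1700)) - 2467797 = (561 + (-412370 - 1370*(-1700))) - 2467797 = (561 + (-412370 + 2329000)) - 2467797 = (561 + 1916630) - 2467797 = 1917191 - 2467797 = -550606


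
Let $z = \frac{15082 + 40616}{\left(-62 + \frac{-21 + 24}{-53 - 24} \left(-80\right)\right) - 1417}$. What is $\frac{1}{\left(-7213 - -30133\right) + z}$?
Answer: $\frac{37881}{866802938} \approx 4.3702 \cdot 10^{-5}$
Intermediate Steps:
$z = - \frac{1429582}{37881}$ ($z = \frac{55698}{\left(-62 + \frac{3}{-77} \left(-80\right)\right) - 1417} = \frac{55698}{\left(-62 + 3 \left(- \frac{1}{77}\right) \left(-80\right)\right) - 1417} = \frac{55698}{\left(-62 - - \frac{240}{77}\right) - 1417} = \frac{55698}{\left(-62 + \frac{240}{77}\right) - 1417} = \frac{55698}{- \frac{4534}{77} - 1417} = \frac{55698}{- \frac{113643}{77}} = 55698 \left(- \frac{77}{113643}\right) = - \frac{1429582}{37881} \approx -37.739$)
$\frac{1}{\left(-7213 - -30133\right) + z} = \frac{1}{\left(-7213 - -30133\right) - \frac{1429582}{37881}} = \frac{1}{\left(-7213 + 30133\right) - \frac{1429582}{37881}} = \frac{1}{22920 - \frac{1429582}{37881}} = \frac{1}{\frac{866802938}{37881}} = \frac{37881}{866802938}$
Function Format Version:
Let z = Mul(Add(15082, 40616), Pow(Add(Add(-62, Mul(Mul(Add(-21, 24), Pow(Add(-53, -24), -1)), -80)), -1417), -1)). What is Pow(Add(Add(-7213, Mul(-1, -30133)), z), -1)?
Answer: Rational(37881, 866802938) ≈ 4.3702e-5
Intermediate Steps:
z = Rational(-1429582, 37881) (z = Mul(55698, Pow(Add(Add(-62, Mul(Mul(3, Pow(-77, -1)), -80)), -1417), -1)) = Mul(55698, Pow(Add(Add(-62, Mul(Mul(3, Rational(-1, 77)), -80)), -1417), -1)) = Mul(55698, Pow(Add(Add(-62, Mul(Rational(-3, 77), -80)), -1417), -1)) = Mul(55698, Pow(Add(Add(-62, Rational(240, 77)), -1417), -1)) = Mul(55698, Pow(Add(Rational(-4534, 77), -1417), -1)) = Mul(55698, Pow(Rational(-113643, 77), -1)) = Mul(55698, Rational(-77, 113643)) = Rational(-1429582, 37881) ≈ -37.739)
Pow(Add(Add(-7213, Mul(-1, -30133)), z), -1) = Pow(Add(Add(-7213, Mul(-1, -30133)), Rational(-1429582, 37881)), -1) = Pow(Add(Add(-7213, 30133), Rational(-1429582, 37881)), -1) = Pow(Add(22920, Rational(-1429582, 37881)), -1) = Pow(Rational(866802938, 37881), -1) = Rational(37881, 866802938)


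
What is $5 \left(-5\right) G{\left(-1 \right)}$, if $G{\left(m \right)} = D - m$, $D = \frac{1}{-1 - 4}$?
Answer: $-20$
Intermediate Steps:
$D = - \frac{1}{5}$ ($D = \frac{1}{-5} = - \frac{1}{5} \approx -0.2$)
$G{\left(m \right)} = - \frac{1}{5} - m$
$5 \left(-5\right) G{\left(-1 \right)} = 5 \left(-5\right) \left(- \frac{1}{5} - -1\right) = - 25 \left(- \frac{1}{5} + 1\right) = \left(-25\right) \frac{4}{5} = -20$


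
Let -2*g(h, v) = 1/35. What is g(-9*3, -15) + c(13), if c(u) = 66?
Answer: 4619/70 ≈ 65.986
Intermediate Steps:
g(h, v) = -1/70 (g(h, v) = -½/35 = -½*1/35 = -1/70)
g(-9*3, -15) + c(13) = -1/70 + 66 = 4619/70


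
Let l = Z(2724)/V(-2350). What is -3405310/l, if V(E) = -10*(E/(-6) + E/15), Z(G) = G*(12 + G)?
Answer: 2000619625/1863216 ≈ 1073.7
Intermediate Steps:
V(E) = E (V(E) = -10*(E*(-1/6) + E*(1/15)) = -10*(-E/6 + E/15) = -(-1)*E = E)
l = -3726432/1175 (l = (2724*(12 + 2724))/(-2350) = (2724*2736)*(-1/2350) = 7452864*(-1/2350) = -3726432/1175 ≈ -3171.4)
-3405310/l = -3405310/(-3726432/1175) = -3405310*(-1175/3726432) = 2000619625/1863216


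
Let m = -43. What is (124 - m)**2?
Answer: 27889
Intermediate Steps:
(124 - m)**2 = (124 - 1*(-43))**2 = (124 + 43)**2 = 167**2 = 27889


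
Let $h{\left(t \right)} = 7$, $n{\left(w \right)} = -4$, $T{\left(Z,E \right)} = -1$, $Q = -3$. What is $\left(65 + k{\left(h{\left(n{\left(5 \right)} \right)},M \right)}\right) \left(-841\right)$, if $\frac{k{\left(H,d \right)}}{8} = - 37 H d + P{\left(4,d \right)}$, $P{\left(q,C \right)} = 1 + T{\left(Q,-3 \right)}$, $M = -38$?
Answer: $-66271641$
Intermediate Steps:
$P{\left(q,C \right)} = 0$ ($P{\left(q,C \right)} = 1 - 1 = 0$)
$k{\left(H,d \right)} = - 296 H d$ ($k{\left(H,d \right)} = 8 \left(- 37 H d + 0\right) = 8 \left(- 37 H d\right) = - 296 H d$)
$\left(65 + k{\left(h{\left(n{\left(5 \right)} \right)},M \right)}\right) \left(-841\right) = \left(65 - 2072 \left(-38\right)\right) \left(-841\right) = \left(65 + 78736\right) \left(-841\right) = 78801 \left(-841\right) = -66271641$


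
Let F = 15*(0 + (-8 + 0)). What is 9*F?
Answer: -1080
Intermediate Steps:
F = -120 (F = 15*(0 - 8) = 15*(-8) = -120)
9*F = 9*(-120) = -1080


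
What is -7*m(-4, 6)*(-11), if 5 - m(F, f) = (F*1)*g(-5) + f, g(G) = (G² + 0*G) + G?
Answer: 6083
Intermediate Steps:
g(G) = G + G² (g(G) = (G² + 0) + G = G² + G = G + G²)
m(F, f) = 5 - f - 20*F (m(F, f) = 5 - ((F*1)*(-5*(1 - 5)) + f) = 5 - (F*(-5*(-4)) + f) = 5 - (F*20 + f) = 5 - (20*F + f) = 5 - (f + 20*F) = 5 + (-f - 20*F) = 5 - f - 20*F)
-7*m(-4, 6)*(-11) = -7*(5 - 1*6 - 20*(-4))*(-11) = -7*(5 - 6 + 80)*(-11) = -7*79*(-11) = -553*(-11) = 6083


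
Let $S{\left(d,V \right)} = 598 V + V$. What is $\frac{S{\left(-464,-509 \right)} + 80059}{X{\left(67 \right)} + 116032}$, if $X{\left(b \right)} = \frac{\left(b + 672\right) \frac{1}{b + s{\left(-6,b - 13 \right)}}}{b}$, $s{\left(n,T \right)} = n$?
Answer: $- \frac{918888384}{474223523} \approx -1.9377$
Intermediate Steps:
$S{\left(d,V \right)} = 599 V$
$X{\left(b \right)} = \frac{672 + b}{b \left(-6 + b\right)}$ ($X{\left(b \right)} = \frac{\left(b + 672\right) \frac{1}{b - 6}}{b} = \frac{\left(672 + b\right) \frac{1}{-6 + b}}{b} = \frac{\frac{1}{-6 + b} \left(672 + b\right)}{b} = \frac{672 + b}{b \left(-6 + b\right)}$)
$\frac{S{\left(-464,-509 \right)} + 80059}{X{\left(67 \right)} + 116032} = \frac{599 \left(-509\right) + 80059}{\frac{672 + 67}{67 \left(-6 + 67\right)} + 116032} = \frac{-304891 + 80059}{\frac{1}{67} \cdot \frac{1}{61} \cdot 739 + 116032} = - \frac{224832}{\frac{1}{67} \cdot \frac{1}{61} \cdot 739 + 116032} = - \frac{224832}{\frac{739}{4087} + 116032} = - \frac{224832}{\frac{474223523}{4087}} = \left(-224832\right) \frac{4087}{474223523} = - \frac{918888384}{474223523}$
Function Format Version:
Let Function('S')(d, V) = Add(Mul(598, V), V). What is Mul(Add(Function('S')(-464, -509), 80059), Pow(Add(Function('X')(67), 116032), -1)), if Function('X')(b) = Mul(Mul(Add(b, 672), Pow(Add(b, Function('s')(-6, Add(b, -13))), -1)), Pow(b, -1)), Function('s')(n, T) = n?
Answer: Rational(-918888384, 474223523) ≈ -1.9377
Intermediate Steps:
Function('S')(d, V) = Mul(599, V)
Function('X')(b) = Mul(Pow(b, -1), Pow(Add(-6, b), -1), Add(672, b)) (Function('X')(b) = Mul(Mul(Add(b, 672), Pow(Add(b, -6), -1)), Pow(b, -1)) = Mul(Mul(Add(672, b), Pow(Add(-6, b), -1)), Pow(b, -1)) = Mul(Mul(Pow(Add(-6, b), -1), Add(672, b)), Pow(b, -1)) = Mul(Pow(b, -1), Pow(Add(-6, b), -1), Add(672, b)))
Mul(Add(Function('S')(-464, -509), 80059), Pow(Add(Function('X')(67), 116032), -1)) = Mul(Add(Mul(599, -509), 80059), Pow(Add(Mul(Pow(67, -1), Pow(Add(-6, 67), -1), Add(672, 67)), 116032), -1)) = Mul(Add(-304891, 80059), Pow(Add(Mul(Rational(1, 67), Pow(61, -1), 739), 116032), -1)) = Mul(-224832, Pow(Add(Mul(Rational(1, 67), Rational(1, 61), 739), 116032), -1)) = Mul(-224832, Pow(Add(Rational(739, 4087), 116032), -1)) = Mul(-224832, Pow(Rational(474223523, 4087), -1)) = Mul(-224832, Rational(4087, 474223523)) = Rational(-918888384, 474223523)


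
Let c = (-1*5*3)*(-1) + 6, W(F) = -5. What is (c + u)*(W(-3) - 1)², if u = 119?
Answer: 5040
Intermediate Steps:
c = 21 (c = -5*3*(-1) + 6 = -15*(-1) + 6 = 15 + 6 = 21)
(c + u)*(W(-3) - 1)² = (21 + 119)*(-5 - 1)² = 140*(-6)² = 140*36 = 5040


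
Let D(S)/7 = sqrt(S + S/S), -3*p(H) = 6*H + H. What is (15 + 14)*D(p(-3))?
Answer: 406*sqrt(2) ≈ 574.17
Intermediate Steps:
p(H) = -7*H/3 (p(H) = -(6*H + H)/3 = -7*H/3)
D(S) = 7*sqrt(1 + S) (D(S) = 7*sqrt(S + S/S) = 7*sqrt(S + 1) = 7*sqrt(1 + S))
(15 + 14)*D(p(-3)) = (15 + 14)*(7*sqrt(1 - 7/3*(-3))) = 29*(7*sqrt(1 + 7)) = 29*(7*sqrt(8)) = 29*(7*(2*sqrt(2))) = 29*(14*sqrt(2)) = 406*sqrt(2)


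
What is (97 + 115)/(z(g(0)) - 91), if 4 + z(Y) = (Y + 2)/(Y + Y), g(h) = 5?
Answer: -2120/943 ≈ -2.2481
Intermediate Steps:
z(Y) = -4 + (2 + Y)/(2*Y) (z(Y) = -4 + (Y + 2)/(Y + Y) = -4 + (2 + Y)/((2*Y)) = -4 + (2 + Y)*(1/(2*Y)) = -4 + (2 + Y)/(2*Y))
(97 + 115)/(z(g(0)) - 91) = (97 + 115)/((-7/2 + 1/5) - 91) = 212/((-7/2 + ⅕) - 91) = 212/(-33/10 - 91) = 212/(-943/10) = 212*(-10/943) = -2120/943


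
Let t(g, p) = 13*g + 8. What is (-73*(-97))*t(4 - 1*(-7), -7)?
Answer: 1069231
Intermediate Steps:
t(g, p) = 8 + 13*g
(-73*(-97))*t(4 - 1*(-7), -7) = (-73*(-97))*(8 + 13*(4 - 1*(-7))) = 7081*(8 + 13*(4 + 7)) = 7081*(8 + 13*11) = 7081*(8 + 143) = 7081*151 = 1069231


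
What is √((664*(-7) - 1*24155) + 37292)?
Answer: √8489 ≈ 92.136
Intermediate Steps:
√((664*(-7) - 1*24155) + 37292) = √((-4648 - 24155) + 37292) = √(-28803 + 37292) = √8489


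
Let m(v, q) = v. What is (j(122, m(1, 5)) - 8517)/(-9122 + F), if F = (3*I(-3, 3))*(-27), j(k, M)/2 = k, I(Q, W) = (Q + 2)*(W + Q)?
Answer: 8273/9122 ≈ 0.90693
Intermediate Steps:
I(Q, W) = (2 + Q)*(Q + W)
j(k, M) = 2*k
F = 0 (F = (3*((-3)² + 2*(-3) + 2*3 - 3*3))*(-27) = (3*(9 - 6 + 6 - 9))*(-27) = (3*0)*(-27) = 0*(-27) = 0)
(j(122, m(1, 5)) - 8517)/(-9122 + F) = (2*122 - 8517)/(-9122 + 0) = (244 - 8517)/(-9122) = -8273*(-1/9122) = 8273/9122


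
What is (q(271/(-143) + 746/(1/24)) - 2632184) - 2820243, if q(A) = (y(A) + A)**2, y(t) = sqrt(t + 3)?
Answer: 6442474581768/20449 + 5120002*sqrt(366141490)/20449 ≈ 3.1984e+8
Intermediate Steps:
y(t) = sqrt(3 + t)
q(A) = (A + sqrt(3 + A))**2 (q(A) = (sqrt(3 + A) + A)**2 = (A + sqrt(3 + A))**2)
(q(271/(-143) + 746/(1/24)) - 2632184) - 2820243 = (((271/(-143) + 746/(1/24)) + sqrt(3 + (271/(-143) + 746/(1/24))))**2 - 2632184) - 2820243 = (((271*(-1/143) + 746/(1/24)) + sqrt(3 + (271*(-1/143) + 746/(1/24))))**2 - 2632184) - 2820243 = (((-271/143 + 746*24) + sqrt(3 + (-271/143 + 746*24)))**2 - 2632184) - 2820243 = (((-271/143 + 17904) + sqrt(3 + (-271/143 + 17904)))**2 - 2632184) - 2820243 = ((2560001/143 + sqrt(3 + 2560001/143))**2 - 2632184) - 2820243 = ((2560001/143 + sqrt(2560430/143))**2 - 2632184) - 2820243 = ((2560001/143 + sqrt(366141490)/143)**2 - 2632184) - 2820243 = (-2632184 + (2560001/143 + sqrt(366141490)/143)**2) - 2820243 = -5452427 + (2560001/143 + sqrt(366141490)/143)**2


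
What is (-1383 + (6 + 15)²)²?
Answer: 887364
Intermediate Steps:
(-1383 + (6 + 15)²)² = (-1383 + 21²)² = (-1383 + 441)² = (-942)² = 887364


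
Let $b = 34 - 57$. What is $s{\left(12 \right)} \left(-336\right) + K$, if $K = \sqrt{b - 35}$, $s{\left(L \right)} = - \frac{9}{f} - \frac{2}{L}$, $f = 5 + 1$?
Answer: $560 + i \sqrt{58} \approx 560.0 + 7.6158 i$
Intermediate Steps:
$f = 6$
$b = -23$ ($b = 34 - 57 = -23$)
$s{\left(L \right)} = - \frac{3}{2} - \frac{2}{L}$ ($s{\left(L \right)} = - \frac{9}{6} - \frac{2}{L} = \left(-9\right) \frac{1}{6} - \frac{2}{L} = - \frac{3}{2} - \frac{2}{L}$)
$K = i \sqrt{58}$ ($K = \sqrt{-23 - 35} = \sqrt{-58} = i \sqrt{58} \approx 7.6158 i$)
$s{\left(12 \right)} \left(-336\right) + K = \left(- \frac{3}{2} - \frac{2}{12}\right) \left(-336\right) + i \sqrt{58} = \left(- \frac{3}{2} - \frac{1}{6}\right) \left(-336\right) + i \sqrt{58} = \left(- \frac{5}{3}\right) \left(-336\right) + i \sqrt{58} = 560 + i \sqrt{58}$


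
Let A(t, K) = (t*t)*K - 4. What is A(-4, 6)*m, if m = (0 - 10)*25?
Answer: -23000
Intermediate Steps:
A(t, K) = -4 + K*t² (A(t, K) = t²*K - 4 = K*t² - 4 = -4 + K*t²)
m = -250 (m = -10*25 = -250)
A(-4, 6)*m = (-4 + 6*(-4)²)*(-250) = (-4 + 6*16)*(-250) = (-4 + 96)*(-250) = 92*(-250) = -23000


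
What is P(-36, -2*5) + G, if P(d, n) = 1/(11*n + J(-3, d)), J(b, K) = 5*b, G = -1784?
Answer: -223001/125 ≈ -1784.0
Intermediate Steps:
P(d, n) = 1/(-15 + 11*n) (P(d, n) = 1/(11*n + 5*(-3)) = 1/(11*n - 15) = 1/(-15 + 11*n))
P(-36, -2*5) + G = 1/(-15 + 11*(-2*5)) - 1784 = 1/(-15 + 11*(-10)) - 1784 = 1/(-15 - 110) - 1784 = 1/(-125) - 1784 = -1/125 - 1784 = -223001/125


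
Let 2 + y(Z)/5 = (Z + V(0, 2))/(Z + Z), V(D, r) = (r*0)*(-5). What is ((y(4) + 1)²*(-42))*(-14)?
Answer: 24843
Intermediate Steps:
V(D, r) = 0 (V(D, r) = 0*(-5) = 0)
y(Z) = -15/2 (y(Z) = -10 + 5*((Z + 0)/(Z + Z)) = -10 + 5*(Z/((2*Z))) = -10 + 5*(Z*(1/(2*Z))) = -10 + 5*(½) = -10 + 5/2 = -15/2)
((y(4) + 1)²*(-42))*(-14) = ((-15/2 + 1)²*(-42))*(-14) = ((-13/2)²*(-42))*(-14) = ((169/4)*(-42))*(-14) = -3549/2*(-14) = 24843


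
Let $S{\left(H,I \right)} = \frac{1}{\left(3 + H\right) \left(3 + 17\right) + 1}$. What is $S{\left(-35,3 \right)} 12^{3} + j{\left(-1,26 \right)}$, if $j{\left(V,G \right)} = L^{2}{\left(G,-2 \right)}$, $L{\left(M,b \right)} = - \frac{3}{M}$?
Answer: $- \frac{129153}{47996} \approx -2.6909$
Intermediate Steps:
$S{\left(H,I \right)} = \frac{1}{61 + 20 H}$ ($S{\left(H,I \right)} = \frac{1}{\left(3 + H\right) 20 + 1} = \frac{1}{\left(60 + 20 H\right) + 1} = \frac{1}{61 + 20 H}$)
$j{\left(V,G \right)} = \frac{9}{G^{2}}$ ($j{\left(V,G \right)} = \left(- \frac{3}{G}\right)^{2} = \frac{9}{G^{2}}$)
$S{\left(-35,3 \right)} 12^{3} + j{\left(-1,26 \right)} = \frac{12^{3}}{61 + 20 \left(-35\right)} + \frac{9}{676} = \frac{1}{61 - 700} \cdot 1728 + 9 \cdot \frac{1}{676} = \frac{1}{-639} \cdot 1728 + \frac{9}{676} = \left(- \frac{1}{639}\right) 1728 + \frac{9}{676} = - \frac{192}{71} + \frac{9}{676} = - \frac{129153}{47996}$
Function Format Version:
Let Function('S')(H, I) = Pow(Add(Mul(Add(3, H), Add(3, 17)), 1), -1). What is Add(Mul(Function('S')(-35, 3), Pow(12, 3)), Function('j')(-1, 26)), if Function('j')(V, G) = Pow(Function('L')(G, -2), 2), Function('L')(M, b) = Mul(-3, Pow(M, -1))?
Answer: Rational(-129153, 47996) ≈ -2.6909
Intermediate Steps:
Function('S')(H, I) = Pow(Add(61, Mul(20, H)), -1) (Function('S')(H, I) = Pow(Add(Mul(Add(3, H), 20), 1), -1) = Pow(Add(Add(60, Mul(20, H)), 1), -1) = Pow(Add(61, Mul(20, H)), -1))
Function('j')(V, G) = Mul(9, Pow(G, -2)) (Function('j')(V, G) = Pow(Mul(-3, Pow(G, -1)), 2) = Mul(9, Pow(G, -2)))
Add(Mul(Function('S')(-35, 3), Pow(12, 3)), Function('j')(-1, 26)) = Add(Mul(Pow(Add(61, Mul(20, -35)), -1), Pow(12, 3)), Mul(9, Pow(26, -2))) = Add(Mul(Pow(Add(61, -700), -1), 1728), Mul(9, Rational(1, 676))) = Add(Mul(Pow(-639, -1), 1728), Rational(9, 676)) = Add(Mul(Rational(-1, 639), 1728), Rational(9, 676)) = Add(Rational(-192, 71), Rational(9, 676)) = Rational(-129153, 47996)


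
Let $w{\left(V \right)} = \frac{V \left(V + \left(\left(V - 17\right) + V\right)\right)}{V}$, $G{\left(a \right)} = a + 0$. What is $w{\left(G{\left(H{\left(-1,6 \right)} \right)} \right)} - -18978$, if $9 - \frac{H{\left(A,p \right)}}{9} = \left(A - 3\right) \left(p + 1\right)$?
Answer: $19960$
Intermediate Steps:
$H{\left(A,p \right)} = 81 - 9 \left(1 + p\right) \left(-3 + A\right)$ ($H{\left(A,p \right)} = 81 - 9 \left(A - 3\right) \left(p + 1\right) = 81 - 9 \left(-3 + A\right) \left(1 + p\right) = 81 - 9 \left(1 + p\right) \left(-3 + A\right)$)
$G{\left(a \right)} = a$
$w{\left(V \right)} = -17 + 3 V$ ($w{\left(V \right)} = \frac{V \left(V + \left(\left(-17 + V\right) + V\right)\right)}{V} = \frac{V \left(V + \left(-17 + 2 V\right)\right)}{V} = \frac{V \left(-17 + 3 V\right)}{V} = -17 + 3 V$)
$w{\left(G{\left(H{\left(-1,6 \right)} \right)} \right)} - -18978 = \left(-17 + 3 \left(108 - -9 + 27 \cdot 6 - \left(-9\right) 6\right)\right) - -18978 = \left(-17 + 3 \left(108 + 9 + 162 + 54\right)\right) + 18978 = \left(-17 + 3 \cdot 333\right) + 18978 = \left(-17 + 999\right) + 18978 = 982 + 18978 = 19960$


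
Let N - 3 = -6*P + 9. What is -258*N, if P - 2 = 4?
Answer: 6192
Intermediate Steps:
P = 6 (P = 2 + 4 = 6)
N = -24 (N = 3 + (-6*6 + 9) = 3 + (-36 + 9) = 3 - 27 = -24)
-258*N = -258*(-24) = 6192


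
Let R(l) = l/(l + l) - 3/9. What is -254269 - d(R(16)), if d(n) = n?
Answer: -1525615/6 ≈ -2.5427e+5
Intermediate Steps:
R(l) = 1/6 (R(l) = l/((2*l)) - 3*1/9 = l*(1/(2*l)) - 1/3 = 1/2 - 1/3 = 1/6)
-254269 - d(R(16)) = -254269 - 1*1/6 = -254269 - 1/6 = -1525615/6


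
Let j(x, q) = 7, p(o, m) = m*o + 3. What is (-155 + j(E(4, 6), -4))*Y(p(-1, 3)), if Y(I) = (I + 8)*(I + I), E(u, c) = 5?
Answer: 0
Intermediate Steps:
p(o, m) = 3 + m*o
Y(I) = 2*I*(8 + I) (Y(I) = (8 + I)*(2*I) = 2*I*(8 + I))
(-155 + j(E(4, 6), -4))*Y(p(-1, 3)) = (-155 + 7)*(2*(3 + 3*(-1))*(8 + (3 + 3*(-1)))) = -296*(3 - 3)*(8 + (3 - 3)) = -296*0*(8 + 0) = -296*0*8 = -148*0 = 0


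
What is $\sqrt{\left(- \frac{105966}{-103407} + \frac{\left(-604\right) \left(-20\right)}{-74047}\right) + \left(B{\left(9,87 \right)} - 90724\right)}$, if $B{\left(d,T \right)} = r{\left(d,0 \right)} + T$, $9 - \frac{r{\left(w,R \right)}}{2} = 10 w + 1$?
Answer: $\frac{i \sqrt{591505536805021071150647}}{2552326043} \approx 301.33 i$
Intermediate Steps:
$r{\left(w,R \right)} = 16 - 20 w$ ($r{\left(w,R \right)} = 18 - 2 \left(10 w + 1\right) = 18 - 2 \left(1 + 10 w\right) = 18 - \left(2 + 20 w\right) = 16 - 20 w$)
$B{\left(d,T \right)} = 16 + T - 20 d$ ($B{\left(d,T \right)} = \left(16 - 20 d\right) + T = 16 + T - 20 d$)
$\sqrt{\left(- \frac{105966}{-103407} + \frac{\left(-604\right) \left(-20\right)}{-74047}\right) + \left(B{\left(9,87 \right)} - 90724\right)} = \sqrt{\left(- \frac{105966}{-103407} + \frac{\left(-604\right) \left(-20\right)}{-74047}\right) + \left(\left(16 + 87 - 180\right) - 90724\right)} = \sqrt{\left(\left(-105966\right) \left(- \frac{1}{103407}\right) + 12080 \left(- \frac{1}{74047}\right)\right) + \left(\left(16 + 87 - 180\right) - 90724\right)} = \sqrt{\left(\frac{35322}{34469} - \frac{12080}{74047}\right) - 90801} = \sqrt{\frac{2199102614}{2552326043} - 90801} = \sqrt{- \frac{231751557927829}{2552326043}} = \frac{i \sqrt{591505536805021071150647}}{2552326043}$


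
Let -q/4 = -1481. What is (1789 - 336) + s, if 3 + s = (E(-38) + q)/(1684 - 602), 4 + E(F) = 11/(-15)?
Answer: 23622289/16230 ≈ 1455.5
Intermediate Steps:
q = 5924 (q = -4*(-1481) = 5924)
E(F) = -71/15 (E(F) = -4 + 11/(-15) = -4 + 11*(-1/15) = -4 - 11/15 = -71/15)
s = 40099/16230 (s = -3 + (-71/15 + 5924)/(1684 - 602) = -3 + (88789/15)/1082 = -3 + (88789/15)*(1/1082) = -3 + 88789/16230 = 40099/16230 ≈ 2.4707)
(1789 - 336) + s = (1789 - 336) + 40099/16230 = 1453 + 40099/16230 = 23622289/16230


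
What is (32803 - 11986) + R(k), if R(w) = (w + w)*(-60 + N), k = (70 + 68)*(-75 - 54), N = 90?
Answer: -1047303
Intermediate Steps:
k = -17802 (k = 138*(-129) = -17802)
R(w) = 60*w (R(w) = (w + w)*(-60 + 90) = (2*w)*30 = 60*w)
(32803 - 11986) + R(k) = (32803 - 11986) + 60*(-17802) = 20817 - 1068120 = -1047303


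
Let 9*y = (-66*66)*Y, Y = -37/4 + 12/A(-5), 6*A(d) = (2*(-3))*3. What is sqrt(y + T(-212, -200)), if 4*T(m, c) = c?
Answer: 3*sqrt(707) ≈ 79.768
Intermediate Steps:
A(d) = -3 (A(d) = ((2*(-3))*3)/6 = (-6*3)/6 = (1/6)*(-18) = -3)
T(m, c) = c/4
Y = -53/4 (Y = -37/4 + 12/(-3) = -37*1/4 + 12*(-1/3) = -37/4 - 4 = -53/4 ≈ -13.250)
y = 6413 (y = (-66*66*(-53/4))/9 = (-4356*(-53/4))/9 = (1/9)*57717 = 6413)
sqrt(y + T(-212, -200)) = sqrt(6413 + (1/4)*(-200)) = sqrt(6413 - 50) = sqrt(6363) = 3*sqrt(707)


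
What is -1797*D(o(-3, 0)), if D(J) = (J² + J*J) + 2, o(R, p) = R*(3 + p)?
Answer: -294708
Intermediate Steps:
D(J) = 2 + 2*J² (D(J) = (J² + J²) + 2 = 2*J² + 2 = 2 + 2*J²)
-1797*D(o(-3, 0)) = -1797*(2 + 2*(-3*(3 + 0))²) = -1797*(2 + 2*(-3*3)²) = -1797*(2 + 2*(-9)²) = -1797*(2 + 2*81) = -1797*(2 + 162) = -1797*164 = -294708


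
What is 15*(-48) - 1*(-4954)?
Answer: 4234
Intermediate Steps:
15*(-48) - 1*(-4954) = -720 + 4954 = 4234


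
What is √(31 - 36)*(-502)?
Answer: -502*I*√5 ≈ -1122.5*I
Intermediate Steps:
√(31 - 36)*(-502) = √(-5)*(-502) = (I*√5)*(-502) = -502*I*√5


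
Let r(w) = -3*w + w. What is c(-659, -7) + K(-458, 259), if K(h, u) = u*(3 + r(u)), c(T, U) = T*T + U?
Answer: 300889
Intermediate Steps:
c(T, U) = U + T² (c(T, U) = T² + U = U + T²)
r(w) = -2*w
K(h, u) = u*(3 - 2*u)
c(-659, -7) + K(-458, 259) = (-7 + (-659)²) + 259*(3 - 2*259) = (-7 + 434281) + 259*(3 - 518) = 434274 + 259*(-515) = 434274 - 133385 = 300889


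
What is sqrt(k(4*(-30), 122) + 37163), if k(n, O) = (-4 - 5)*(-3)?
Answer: sqrt(37190) ≈ 192.85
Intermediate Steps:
k(n, O) = 27 (k(n, O) = -9*(-3) = 27)
sqrt(k(4*(-30), 122) + 37163) = sqrt(27 + 37163) = sqrt(37190)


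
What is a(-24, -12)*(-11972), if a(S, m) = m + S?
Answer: 430992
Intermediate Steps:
a(S, m) = S + m
a(-24, -12)*(-11972) = (-24 - 12)*(-11972) = -36*(-11972) = 430992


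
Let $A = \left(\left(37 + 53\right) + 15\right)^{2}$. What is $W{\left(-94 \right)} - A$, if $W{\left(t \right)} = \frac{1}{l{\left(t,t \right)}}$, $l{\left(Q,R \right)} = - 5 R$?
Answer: $- \frac{5181749}{470} \approx -11025.0$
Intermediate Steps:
$W{\left(t \right)} = - \frac{1}{5 t}$ ($W{\left(t \right)} = \frac{1}{\left(-5\right) t} = - \frac{1}{5 t}$)
$A = 11025$ ($A = \left(90 + 15\right)^{2} = 105^{2} = 11025$)
$W{\left(-94 \right)} - A = - \frac{1}{5 \left(-94\right)} - 11025 = \left(- \frac{1}{5}\right) \left(- \frac{1}{94}\right) - 11025 = \frac{1}{470} - 11025 = - \frac{5181749}{470}$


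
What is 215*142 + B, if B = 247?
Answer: 30777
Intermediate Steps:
215*142 + B = 215*142 + 247 = 30530 + 247 = 30777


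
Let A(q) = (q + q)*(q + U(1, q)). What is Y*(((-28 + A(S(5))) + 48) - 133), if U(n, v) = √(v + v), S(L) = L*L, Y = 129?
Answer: 146673 + 32250*√2 ≈ 1.9228e+5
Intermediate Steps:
S(L) = L²
U(n, v) = √2*√v (U(n, v) = √(2*v) = √2*√v)
A(q) = 2*q*(q + √2*√q) (A(q) = (q + q)*(q + √2*√q) = (2*q)*(q + √2*√q) = 2*q*(q + √2*√q))
Y*(((-28 + A(S(5))) + 48) - 133) = 129*(((-28 + 2*5²*(5² + √2*√(5²))) + 48) - 133) = 129*(((-28 + 2*25*(25 + √2*√25)) + 48) - 133) = 129*(((-28 + 2*25*(25 + √2*5)) + 48) - 133) = 129*(((-28 + 2*25*(25 + 5*√2)) + 48) - 133) = 129*(((-28 + (1250 + 250*√2)) + 48) - 133) = 129*(((1222 + 250*√2) + 48) - 133) = 129*((1270 + 250*√2) - 133) = 129*(1137 + 250*√2) = 146673 + 32250*√2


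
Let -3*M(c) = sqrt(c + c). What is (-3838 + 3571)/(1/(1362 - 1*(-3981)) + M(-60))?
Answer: -1426581/380635321 - 5081481522*I*sqrt(30)/380635321 ≈ -0.0037479 - 73.121*I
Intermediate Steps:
M(c) = -sqrt(2)*sqrt(c)/3 (M(c) = -sqrt(c + c)/3 = -sqrt(2)*sqrt(c)/3)
(-3838 + 3571)/(1/(1362 - 1*(-3981)) + M(-60)) = (-3838 + 3571)/(1/(1362 - 1*(-3981)) - sqrt(2)*sqrt(-60)/3) = -267/(1/(1362 + 3981) - sqrt(2)*2*I*sqrt(15)/3) = -267/(1/5343 - 2*I*sqrt(30)/3)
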